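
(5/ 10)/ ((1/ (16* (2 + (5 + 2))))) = 72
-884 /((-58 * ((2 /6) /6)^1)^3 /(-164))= -105687504 /24389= -4333.41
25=25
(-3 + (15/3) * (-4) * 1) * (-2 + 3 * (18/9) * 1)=-92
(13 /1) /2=13 /2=6.50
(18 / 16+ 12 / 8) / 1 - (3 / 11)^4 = 306813 / 117128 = 2.62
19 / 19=1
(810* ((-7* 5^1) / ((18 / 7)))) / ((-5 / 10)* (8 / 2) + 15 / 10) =22050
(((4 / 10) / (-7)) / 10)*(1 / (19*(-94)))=1 / 312550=0.00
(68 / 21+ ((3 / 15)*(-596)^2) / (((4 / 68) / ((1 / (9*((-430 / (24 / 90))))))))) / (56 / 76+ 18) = -385946563 / 90412875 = -4.27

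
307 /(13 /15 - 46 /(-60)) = 9210 /49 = 187.96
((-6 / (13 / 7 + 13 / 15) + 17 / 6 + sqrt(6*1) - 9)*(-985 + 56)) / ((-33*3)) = -55.55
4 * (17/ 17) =4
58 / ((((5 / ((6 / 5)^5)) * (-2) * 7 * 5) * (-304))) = 0.00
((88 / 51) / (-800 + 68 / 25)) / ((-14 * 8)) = 25 / 1293768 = 0.00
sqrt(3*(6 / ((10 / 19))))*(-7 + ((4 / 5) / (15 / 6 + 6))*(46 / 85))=-150621*sqrt(95) / 36125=-40.64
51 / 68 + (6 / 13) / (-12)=37 / 52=0.71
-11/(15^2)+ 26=5839/225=25.95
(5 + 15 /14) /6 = 85 /84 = 1.01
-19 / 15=-1.27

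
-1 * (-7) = 7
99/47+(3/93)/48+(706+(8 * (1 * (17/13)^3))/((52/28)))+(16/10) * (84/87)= 208325834867039/289629103920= 719.28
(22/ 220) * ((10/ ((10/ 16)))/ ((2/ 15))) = 12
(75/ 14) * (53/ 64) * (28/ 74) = 3975/ 2368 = 1.68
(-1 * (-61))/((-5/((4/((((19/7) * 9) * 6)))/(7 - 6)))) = -854/2565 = -0.33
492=492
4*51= 204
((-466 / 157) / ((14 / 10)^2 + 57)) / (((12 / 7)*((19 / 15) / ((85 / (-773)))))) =17329375 / 6797672332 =0.00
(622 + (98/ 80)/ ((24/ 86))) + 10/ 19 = 5717473/ 9120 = 626.92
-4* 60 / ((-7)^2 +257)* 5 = -200 / 51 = -3.92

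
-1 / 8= -0.12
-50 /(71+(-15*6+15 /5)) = 25 /8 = 3.12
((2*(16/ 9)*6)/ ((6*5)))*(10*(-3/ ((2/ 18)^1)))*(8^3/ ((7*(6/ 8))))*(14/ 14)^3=-131072/ 7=-18724.57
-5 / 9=-0.56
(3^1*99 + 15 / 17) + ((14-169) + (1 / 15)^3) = 8197892 / 57375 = 142.88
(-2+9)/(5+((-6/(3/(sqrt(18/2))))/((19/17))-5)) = -133/102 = -1.30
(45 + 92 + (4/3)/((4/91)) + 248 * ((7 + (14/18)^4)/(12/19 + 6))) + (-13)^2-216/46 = 824520041/1358127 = 607.10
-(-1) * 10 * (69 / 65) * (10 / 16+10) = 5865 / 52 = 112.79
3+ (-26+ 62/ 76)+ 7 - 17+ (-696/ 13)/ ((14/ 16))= -322877/ 3458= -93.37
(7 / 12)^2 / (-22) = -0.02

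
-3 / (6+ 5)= -3 / 11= -0.27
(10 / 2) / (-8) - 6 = -53 / 8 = -6.62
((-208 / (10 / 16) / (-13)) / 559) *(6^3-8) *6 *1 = 12288 / 215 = 57.15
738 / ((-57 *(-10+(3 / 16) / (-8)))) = 31488 / 24377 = 1.29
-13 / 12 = -1.08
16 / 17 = 0.94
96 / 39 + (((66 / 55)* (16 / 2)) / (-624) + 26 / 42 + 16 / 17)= 92968 / 23205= 4.01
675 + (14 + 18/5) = 3463/5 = 692.60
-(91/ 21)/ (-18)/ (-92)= -13/ 4968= -0.00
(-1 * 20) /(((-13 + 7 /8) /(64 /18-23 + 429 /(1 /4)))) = 2443040 /873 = 2798.44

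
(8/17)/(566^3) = 1/385308179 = 0.00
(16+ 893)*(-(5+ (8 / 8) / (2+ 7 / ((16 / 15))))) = -637209 / 137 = -4651.16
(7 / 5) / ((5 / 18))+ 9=351 / 25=14.04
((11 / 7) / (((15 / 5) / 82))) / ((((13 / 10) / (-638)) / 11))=-63302360 / 273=-231876.78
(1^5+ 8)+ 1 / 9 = 82 / 9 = 9.11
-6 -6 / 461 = -6.01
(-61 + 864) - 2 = 801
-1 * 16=-16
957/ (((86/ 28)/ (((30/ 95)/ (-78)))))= -13398/ 10621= -1.26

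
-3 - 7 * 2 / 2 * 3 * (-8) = 165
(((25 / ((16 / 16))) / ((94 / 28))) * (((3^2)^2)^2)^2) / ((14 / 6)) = 6457008150 / 47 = 137383152.13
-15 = -15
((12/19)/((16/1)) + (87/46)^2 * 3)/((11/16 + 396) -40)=1732080/57361057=0.03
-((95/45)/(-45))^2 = -361/164025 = -0.00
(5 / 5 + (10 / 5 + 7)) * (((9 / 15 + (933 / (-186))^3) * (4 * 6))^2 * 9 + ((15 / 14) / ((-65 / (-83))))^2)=60116150520368042959629 / 73494179823610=817971581.76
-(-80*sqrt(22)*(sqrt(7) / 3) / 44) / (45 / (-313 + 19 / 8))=-2485*sqrt(154) / 594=-51.92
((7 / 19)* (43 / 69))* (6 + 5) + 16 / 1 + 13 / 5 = 138478 / 6555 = 21.13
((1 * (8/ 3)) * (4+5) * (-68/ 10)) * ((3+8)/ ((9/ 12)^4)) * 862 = -660250624/ 135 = -4890745.36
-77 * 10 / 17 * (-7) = 5390 / 17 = 317.06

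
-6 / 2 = -3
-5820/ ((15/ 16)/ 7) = -43456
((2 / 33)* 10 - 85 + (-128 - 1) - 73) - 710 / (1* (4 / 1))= -30617 / 66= -463.89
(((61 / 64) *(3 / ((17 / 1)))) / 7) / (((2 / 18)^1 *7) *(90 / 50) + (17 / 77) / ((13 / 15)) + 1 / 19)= 0.01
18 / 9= 2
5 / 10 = 1 / 2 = 0.50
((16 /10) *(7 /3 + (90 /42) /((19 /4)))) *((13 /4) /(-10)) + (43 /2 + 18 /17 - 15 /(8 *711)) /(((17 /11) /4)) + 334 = 178061464859 /455478450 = 390.93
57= 57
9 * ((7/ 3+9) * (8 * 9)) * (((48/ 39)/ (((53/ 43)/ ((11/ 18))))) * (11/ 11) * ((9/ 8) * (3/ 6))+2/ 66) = 20792088/ 7579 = 2743.38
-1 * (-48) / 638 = 0.08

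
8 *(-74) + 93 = -499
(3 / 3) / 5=1 / 5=0.20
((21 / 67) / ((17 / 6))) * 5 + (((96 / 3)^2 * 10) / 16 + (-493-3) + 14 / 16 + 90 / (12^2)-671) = -1195829 / 2278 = -524.95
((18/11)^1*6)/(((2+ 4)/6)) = 9.82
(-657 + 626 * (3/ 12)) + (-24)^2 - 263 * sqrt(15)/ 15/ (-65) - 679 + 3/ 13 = -15685/ 26 + 263 * sqrt(15)/ 975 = -602.22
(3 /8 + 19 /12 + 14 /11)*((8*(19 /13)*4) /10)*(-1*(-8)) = 259312 /2145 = 120.89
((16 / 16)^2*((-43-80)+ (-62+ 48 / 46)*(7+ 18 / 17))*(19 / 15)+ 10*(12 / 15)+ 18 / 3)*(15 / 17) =-4481063 / 6647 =-674.15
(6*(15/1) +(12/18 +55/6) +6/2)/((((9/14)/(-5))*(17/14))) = -302330/459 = -658.67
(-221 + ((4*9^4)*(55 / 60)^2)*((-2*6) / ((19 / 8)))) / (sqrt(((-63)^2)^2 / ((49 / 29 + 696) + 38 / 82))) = -4242430*sqrt(246748414) / 89663679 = -743.23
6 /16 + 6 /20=0.68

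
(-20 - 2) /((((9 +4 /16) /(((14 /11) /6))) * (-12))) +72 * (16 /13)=383798 /4329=88.66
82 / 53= 1.55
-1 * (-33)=33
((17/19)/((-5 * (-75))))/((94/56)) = 476/334875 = 0.00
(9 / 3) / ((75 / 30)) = 6 / 5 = 1.20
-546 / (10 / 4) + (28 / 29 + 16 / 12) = -94004 / 435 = -216.10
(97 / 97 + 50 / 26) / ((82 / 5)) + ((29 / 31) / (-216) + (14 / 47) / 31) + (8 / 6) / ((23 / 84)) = 19495055471 / 3858054408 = 5.05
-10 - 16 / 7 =-86 / 7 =-12.29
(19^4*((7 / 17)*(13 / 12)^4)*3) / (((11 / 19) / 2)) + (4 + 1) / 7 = 3465276544771 / 4523904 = 765992.50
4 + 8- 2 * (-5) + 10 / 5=24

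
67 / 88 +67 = 5963 / 88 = 67.76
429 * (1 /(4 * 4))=429 /16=26.81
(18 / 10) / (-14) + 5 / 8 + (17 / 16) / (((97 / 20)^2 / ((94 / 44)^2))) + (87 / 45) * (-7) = -12270439789 / 956330760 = -12.83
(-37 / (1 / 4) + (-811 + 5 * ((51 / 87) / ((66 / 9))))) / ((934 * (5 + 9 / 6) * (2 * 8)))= -611587 / 61972768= -0.01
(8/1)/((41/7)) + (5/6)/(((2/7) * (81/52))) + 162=1646269/9963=165.24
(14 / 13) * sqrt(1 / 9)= 14 / 39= 0.36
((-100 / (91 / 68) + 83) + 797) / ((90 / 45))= 36640 / 91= 402.64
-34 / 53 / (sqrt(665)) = -34 * sqrt(665) / 35245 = -0.02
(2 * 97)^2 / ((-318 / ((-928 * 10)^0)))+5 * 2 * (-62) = -117398 / 159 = -738.35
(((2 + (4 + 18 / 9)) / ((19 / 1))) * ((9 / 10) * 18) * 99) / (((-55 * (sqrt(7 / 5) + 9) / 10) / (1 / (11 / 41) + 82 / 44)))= -3228012 / 41591 + 358668 * sqrt(35) / 207955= -67.41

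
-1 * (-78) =78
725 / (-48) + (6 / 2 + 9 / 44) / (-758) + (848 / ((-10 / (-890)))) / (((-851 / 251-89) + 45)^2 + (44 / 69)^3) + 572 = 5493055906476569921713 / 9302494843264397808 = 590.49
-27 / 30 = -0.90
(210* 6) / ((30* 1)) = 42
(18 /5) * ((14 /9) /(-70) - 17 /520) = -257 /1300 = -0.20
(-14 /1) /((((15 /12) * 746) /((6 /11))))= -168 /20515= -0.01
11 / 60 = 0.18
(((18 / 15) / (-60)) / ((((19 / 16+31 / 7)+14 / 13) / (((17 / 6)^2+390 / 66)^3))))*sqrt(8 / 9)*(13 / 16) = -198868467403697*sqrt(2) / 45386706024000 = -6.20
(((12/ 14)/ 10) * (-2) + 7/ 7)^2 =841/ 1225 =0.69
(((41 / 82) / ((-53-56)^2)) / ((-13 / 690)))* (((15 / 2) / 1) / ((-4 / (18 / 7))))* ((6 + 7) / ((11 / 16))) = 186300 / 914837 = 0.20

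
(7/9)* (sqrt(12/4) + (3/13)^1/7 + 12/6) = 7* sqrt(3)/9 + 185/117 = 2.93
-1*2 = -2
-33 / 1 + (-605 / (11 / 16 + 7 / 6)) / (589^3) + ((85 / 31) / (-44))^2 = -1161727031959723 / 35207990954576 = -33.00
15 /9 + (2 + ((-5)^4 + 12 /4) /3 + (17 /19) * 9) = 4200 /19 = 221.05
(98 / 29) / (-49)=-2 / 29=-0.07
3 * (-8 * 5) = -120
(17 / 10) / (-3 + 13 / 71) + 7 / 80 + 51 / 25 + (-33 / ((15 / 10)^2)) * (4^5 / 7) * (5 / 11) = -5111999 / 5250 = -973.71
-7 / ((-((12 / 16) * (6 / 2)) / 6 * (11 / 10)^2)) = 5600 / 363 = 15.43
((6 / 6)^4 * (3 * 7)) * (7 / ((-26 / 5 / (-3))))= 2205 / 26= 84.81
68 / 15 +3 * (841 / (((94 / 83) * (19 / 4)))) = 6342994 / 13395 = 473.53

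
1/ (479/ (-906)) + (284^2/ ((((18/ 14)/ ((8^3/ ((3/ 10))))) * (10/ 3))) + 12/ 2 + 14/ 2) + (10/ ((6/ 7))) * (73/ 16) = 2215445378815/ 68976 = 32119075.89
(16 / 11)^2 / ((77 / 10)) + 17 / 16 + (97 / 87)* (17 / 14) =34901915 / 12969264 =2.69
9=9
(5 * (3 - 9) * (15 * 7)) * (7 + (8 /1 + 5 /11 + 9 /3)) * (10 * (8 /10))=-5115600 /11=-465054.55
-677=-677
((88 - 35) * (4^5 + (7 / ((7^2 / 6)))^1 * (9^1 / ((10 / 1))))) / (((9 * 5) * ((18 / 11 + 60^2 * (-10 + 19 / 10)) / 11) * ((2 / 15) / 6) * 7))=-230015071 / 78581790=-2.93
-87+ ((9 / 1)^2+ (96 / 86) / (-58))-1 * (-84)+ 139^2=24190529 / 1247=19398.98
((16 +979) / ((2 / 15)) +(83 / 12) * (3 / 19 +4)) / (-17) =-100471 / 228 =-440.66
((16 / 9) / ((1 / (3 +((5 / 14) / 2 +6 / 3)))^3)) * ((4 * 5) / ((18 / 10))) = 76215625 / 27783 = 2743.25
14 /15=0.93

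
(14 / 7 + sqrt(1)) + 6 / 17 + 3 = 108 / 17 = 6.35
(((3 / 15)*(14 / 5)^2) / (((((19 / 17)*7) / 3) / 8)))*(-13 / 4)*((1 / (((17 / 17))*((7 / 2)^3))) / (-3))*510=1442688 / 23275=61.98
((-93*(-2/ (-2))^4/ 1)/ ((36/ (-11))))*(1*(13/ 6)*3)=4433/ 24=184.71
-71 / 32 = -2.22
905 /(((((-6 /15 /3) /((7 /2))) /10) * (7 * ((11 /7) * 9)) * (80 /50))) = -791875 /528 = -1499.76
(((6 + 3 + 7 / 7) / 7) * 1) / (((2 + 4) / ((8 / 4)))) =10 / 21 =0.48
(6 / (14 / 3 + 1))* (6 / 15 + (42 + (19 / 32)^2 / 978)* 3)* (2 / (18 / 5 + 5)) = 1898807157 / 61006336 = 31.12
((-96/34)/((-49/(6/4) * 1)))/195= 24/54145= 0.00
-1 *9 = -9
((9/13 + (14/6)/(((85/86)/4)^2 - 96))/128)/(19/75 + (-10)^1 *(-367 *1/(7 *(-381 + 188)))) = -9989404140275/4714945381138304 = -0.00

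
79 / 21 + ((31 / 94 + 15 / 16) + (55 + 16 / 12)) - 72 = -167987 / 15792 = -10.64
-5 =-5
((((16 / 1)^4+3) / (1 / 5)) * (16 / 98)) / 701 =2621560 / 34349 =76.32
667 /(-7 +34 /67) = -1541 /15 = -102.73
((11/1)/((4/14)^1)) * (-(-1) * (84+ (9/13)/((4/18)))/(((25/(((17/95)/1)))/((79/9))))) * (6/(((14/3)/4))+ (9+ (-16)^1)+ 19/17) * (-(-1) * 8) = -23094544/18525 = -1246.67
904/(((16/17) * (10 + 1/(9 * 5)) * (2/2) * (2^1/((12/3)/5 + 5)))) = 501381/1804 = 277.93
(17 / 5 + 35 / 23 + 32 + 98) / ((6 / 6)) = 15516 / 115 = 134.92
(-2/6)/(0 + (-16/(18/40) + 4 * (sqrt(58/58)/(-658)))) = 987/105298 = 0.01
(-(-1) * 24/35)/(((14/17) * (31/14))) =408/1085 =0.38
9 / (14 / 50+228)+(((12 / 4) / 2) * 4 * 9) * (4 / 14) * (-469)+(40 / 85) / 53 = -37207314271 / 5142007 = -7235.95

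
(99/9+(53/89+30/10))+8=2011/89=22.60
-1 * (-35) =35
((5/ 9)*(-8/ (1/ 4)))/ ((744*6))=-10/ 2511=-0.00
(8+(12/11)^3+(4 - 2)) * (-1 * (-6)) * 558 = 50347224/1331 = 37826.61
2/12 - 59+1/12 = -235/4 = -58.75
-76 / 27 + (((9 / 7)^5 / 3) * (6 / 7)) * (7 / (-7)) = -3.82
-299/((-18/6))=299/3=99.67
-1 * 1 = -1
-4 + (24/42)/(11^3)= -37264/9317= -4.00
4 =4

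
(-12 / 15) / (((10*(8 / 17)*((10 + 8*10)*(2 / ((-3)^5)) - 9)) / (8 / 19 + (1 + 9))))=0.18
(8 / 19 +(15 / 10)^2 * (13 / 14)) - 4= -1585 / 1064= -1.49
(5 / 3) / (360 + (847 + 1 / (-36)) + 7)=60 / 43703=0.00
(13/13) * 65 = 65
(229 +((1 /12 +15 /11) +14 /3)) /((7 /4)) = 10345 /77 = 134.35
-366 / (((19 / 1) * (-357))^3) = 122 / 104026550229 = 0.00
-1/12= -0.08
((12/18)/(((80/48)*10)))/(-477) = -1/11925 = -0.00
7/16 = 0.44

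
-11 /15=-0.73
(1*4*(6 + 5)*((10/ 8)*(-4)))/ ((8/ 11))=-605/ 2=-302.50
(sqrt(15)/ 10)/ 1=0.39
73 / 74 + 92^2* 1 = 626409 / 74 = 8464.99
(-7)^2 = 49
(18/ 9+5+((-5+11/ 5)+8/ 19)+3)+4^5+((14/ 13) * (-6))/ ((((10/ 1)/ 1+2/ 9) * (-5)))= 29306787/ 28405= 1031.75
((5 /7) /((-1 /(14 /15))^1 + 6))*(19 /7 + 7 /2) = 145 /161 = 0.90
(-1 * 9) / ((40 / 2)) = -9 / 20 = -0.45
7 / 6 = 1.17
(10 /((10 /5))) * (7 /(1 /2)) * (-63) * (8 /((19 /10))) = -352800 /19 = -18568.42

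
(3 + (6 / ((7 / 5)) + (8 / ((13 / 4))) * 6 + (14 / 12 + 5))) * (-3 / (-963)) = 0.09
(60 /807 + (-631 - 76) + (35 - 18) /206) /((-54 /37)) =484.32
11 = 11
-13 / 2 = -6.50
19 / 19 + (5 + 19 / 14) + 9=229 / 14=16.36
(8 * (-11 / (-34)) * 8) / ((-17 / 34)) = -704 / 17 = -41.41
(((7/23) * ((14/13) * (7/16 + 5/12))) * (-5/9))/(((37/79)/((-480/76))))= 2.10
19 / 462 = 0.04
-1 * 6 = -6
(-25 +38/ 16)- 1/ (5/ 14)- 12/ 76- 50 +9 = -50603/ 760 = -66.58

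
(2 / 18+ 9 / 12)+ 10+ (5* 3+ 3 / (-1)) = 823 / 36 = 22.86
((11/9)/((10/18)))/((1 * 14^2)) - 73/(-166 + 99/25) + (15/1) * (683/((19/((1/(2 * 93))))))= 7858413779/2338318220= 3.36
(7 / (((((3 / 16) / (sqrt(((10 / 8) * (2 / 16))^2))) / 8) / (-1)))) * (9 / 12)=-35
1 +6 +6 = 13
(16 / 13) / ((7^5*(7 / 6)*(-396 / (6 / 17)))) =-16 / 286004719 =-0.00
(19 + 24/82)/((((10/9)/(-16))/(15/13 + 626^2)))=-290136439656/2665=-108869208.13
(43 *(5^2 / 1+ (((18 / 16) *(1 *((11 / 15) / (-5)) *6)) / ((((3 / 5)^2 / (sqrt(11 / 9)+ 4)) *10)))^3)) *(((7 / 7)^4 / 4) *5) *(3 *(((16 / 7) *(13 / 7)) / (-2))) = -626902289 / 78400+ 329604847 *sqrt(11) / 2822400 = -7608.88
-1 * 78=-78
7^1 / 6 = 7 / 6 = 1.17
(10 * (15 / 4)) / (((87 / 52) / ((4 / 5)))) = 520 / 29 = 17.93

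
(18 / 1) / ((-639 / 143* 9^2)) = -286 / 5751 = -0.05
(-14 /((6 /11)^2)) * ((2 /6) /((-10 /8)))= 1694 /135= 12.55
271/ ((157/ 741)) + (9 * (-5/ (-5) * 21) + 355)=286219/ 157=1823.05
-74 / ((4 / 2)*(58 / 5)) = -185 / 58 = -3.19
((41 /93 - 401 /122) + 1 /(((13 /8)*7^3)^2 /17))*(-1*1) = 642019307723 /225588898626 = 2.85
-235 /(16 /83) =-19505 /16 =-1219.06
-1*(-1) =1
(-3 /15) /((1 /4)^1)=-4 /5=-0.80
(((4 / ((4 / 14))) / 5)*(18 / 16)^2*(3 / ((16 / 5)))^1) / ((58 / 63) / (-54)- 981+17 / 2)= -2893401 / 846976768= -0.00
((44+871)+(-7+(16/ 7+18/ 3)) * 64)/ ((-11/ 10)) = -69810/ 77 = -906.62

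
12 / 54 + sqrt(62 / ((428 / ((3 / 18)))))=sqrt(9951) / 642 + 2 / 9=0.38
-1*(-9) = 9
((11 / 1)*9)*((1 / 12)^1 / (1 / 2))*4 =66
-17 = -17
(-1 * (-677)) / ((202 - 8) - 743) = -677 / 549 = -1.23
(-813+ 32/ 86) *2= -69886/ 43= -1625.26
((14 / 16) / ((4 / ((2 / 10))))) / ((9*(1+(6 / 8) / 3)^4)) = 56 / 28125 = 0.00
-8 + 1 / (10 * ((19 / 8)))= -756 / 95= -7.96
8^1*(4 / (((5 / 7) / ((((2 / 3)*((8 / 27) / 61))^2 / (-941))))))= -57344 / 114865428105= -0.00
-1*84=-84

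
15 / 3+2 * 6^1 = 17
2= 2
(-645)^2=416025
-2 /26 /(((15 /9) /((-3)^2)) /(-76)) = 31.57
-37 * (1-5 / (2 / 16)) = 1443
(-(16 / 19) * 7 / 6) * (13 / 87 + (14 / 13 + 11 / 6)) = -21532 / 7163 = -3.01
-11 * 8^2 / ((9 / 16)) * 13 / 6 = -73216 / 27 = -2711.70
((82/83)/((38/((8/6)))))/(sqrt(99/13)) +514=164*sqrt(143)/156123 +514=514.01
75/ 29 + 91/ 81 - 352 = -818134/ 2349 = -348.29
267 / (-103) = -2.59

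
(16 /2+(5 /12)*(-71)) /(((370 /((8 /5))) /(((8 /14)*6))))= -8 /25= -0.32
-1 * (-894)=894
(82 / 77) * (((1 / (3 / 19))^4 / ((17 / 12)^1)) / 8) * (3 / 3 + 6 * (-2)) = -5343161 / 3213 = -1662.98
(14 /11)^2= 196 /121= 1.62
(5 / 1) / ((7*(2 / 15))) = 75 / 14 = 5.36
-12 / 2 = -6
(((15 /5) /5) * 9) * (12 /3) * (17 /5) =1836 /25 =73.44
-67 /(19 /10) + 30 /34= -11105 /323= -34.38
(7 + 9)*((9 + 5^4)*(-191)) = -1937504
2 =2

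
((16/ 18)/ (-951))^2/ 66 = 32/ 2417463873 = 0.00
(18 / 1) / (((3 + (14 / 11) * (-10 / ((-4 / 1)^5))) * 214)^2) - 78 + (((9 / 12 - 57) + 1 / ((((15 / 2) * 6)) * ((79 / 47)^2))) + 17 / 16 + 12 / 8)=-487496652406643746991 / 3702142816435008720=-131.68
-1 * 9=-9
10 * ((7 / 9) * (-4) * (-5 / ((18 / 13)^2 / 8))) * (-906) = -142906400 / 243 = -588092.18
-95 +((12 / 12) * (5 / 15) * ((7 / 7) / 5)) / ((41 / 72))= -19451 / 205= -94.88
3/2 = 1.50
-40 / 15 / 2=-4 / 3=-1.33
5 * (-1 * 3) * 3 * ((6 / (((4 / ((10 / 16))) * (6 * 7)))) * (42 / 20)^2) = -567 / 128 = -4.43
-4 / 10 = -2 / 5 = -0.40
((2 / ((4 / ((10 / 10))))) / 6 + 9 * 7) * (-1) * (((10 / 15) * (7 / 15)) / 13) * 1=-5299 / 3510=-1.51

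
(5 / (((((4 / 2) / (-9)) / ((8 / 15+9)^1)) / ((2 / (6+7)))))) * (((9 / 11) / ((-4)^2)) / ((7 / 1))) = -27 / 112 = -0.24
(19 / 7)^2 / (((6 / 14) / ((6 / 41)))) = 2.52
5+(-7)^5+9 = -16793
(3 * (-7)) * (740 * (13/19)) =-202020/19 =-10632.63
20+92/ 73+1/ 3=4729/ 219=21.59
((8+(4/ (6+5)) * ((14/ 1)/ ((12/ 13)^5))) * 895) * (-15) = -23879508425/ 114048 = -209381.21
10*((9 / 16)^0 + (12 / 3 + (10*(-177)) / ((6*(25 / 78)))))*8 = -73232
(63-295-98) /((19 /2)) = -660 /19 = -34.74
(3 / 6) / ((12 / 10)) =5 / 12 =0.42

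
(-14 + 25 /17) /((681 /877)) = -62267 /3859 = -16.14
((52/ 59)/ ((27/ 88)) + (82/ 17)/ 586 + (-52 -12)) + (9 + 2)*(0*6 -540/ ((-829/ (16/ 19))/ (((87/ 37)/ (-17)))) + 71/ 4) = 2465585123548807/ 18497036963484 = 133.30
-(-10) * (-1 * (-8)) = 80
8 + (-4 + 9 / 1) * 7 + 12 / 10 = 221 / 5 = 44.20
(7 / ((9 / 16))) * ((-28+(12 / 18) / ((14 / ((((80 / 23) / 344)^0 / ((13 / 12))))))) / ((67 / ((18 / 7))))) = -81408 / 6097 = -13.35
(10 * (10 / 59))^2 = 10000 / 3481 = 2.87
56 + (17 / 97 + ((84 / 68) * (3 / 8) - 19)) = 496527 / 13192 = 37.64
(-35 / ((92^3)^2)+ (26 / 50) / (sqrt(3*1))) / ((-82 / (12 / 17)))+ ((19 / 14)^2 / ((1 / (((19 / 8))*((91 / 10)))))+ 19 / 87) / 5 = 8.00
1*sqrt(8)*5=10*sqrt(2)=14.14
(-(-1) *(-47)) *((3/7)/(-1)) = 141/7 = 20.14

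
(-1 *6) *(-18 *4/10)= 216/5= 43.20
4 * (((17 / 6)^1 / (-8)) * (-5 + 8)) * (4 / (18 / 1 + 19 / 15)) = -0.88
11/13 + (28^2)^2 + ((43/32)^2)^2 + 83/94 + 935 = 394399999190131/640679936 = 615595.99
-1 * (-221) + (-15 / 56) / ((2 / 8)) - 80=1959 / 14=139.93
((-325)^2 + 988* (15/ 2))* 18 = 2034630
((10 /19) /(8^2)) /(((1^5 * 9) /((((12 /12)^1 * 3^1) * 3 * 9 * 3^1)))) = 0.22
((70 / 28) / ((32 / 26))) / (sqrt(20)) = 13 * sqrt(5) / 64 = 0.45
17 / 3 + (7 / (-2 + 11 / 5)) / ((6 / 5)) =209 / 6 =34.83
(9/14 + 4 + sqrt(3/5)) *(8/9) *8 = 64 *sqrt(15)/45 + 2080/63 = 38.52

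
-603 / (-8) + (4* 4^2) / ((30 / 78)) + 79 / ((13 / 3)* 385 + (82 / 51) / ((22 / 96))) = 9091265201 / 37594840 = 241.82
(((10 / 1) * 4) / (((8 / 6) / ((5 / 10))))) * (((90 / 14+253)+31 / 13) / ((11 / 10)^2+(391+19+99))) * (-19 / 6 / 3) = -113168750 / 13928733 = -8.12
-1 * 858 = -858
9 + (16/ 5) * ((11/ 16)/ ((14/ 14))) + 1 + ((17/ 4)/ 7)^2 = 49269/ 3920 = 12.57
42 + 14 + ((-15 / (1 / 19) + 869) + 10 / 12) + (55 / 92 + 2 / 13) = 2302007 / 3588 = 641.59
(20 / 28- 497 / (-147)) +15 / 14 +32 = 223 / 6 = 37.17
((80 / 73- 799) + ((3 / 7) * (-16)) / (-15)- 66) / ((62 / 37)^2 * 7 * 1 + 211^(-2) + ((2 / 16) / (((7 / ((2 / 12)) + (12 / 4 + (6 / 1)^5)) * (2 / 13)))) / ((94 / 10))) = -790815290504511031056 / 18001889893022864395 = -43.93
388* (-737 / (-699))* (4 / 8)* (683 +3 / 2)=97868441 / 699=140012.08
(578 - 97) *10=4810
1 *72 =72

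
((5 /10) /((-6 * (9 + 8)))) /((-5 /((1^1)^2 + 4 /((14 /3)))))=13 /7140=0.00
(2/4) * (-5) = -5/2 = -2.50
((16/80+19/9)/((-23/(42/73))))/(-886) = 728/11156955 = 0.00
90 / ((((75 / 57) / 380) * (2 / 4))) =51984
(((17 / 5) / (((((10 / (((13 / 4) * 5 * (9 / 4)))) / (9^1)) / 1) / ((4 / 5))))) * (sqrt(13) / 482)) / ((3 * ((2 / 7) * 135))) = 0.01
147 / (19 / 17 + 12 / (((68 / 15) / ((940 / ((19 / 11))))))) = 6783 / 66523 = 0.10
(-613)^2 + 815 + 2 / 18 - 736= 3382633 / 9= 375848.11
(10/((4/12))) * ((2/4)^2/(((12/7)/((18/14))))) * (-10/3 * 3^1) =-225/4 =-56.25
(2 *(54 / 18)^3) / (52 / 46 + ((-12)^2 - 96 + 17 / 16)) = 1.08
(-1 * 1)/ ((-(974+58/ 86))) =43/ 41911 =0.00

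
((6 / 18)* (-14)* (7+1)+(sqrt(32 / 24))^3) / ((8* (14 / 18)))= -6+sqrt(3) / 7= -5.75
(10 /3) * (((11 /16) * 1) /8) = 55 /192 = 0.29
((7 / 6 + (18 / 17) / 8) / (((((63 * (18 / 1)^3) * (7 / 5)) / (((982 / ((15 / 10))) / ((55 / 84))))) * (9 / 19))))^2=6111698674225 / 215083397599555716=0.00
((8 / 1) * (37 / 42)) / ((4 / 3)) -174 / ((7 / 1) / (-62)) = 10825 / 7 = 1546.43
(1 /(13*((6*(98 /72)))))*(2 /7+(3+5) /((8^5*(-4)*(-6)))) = 196615 /73056256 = 0.00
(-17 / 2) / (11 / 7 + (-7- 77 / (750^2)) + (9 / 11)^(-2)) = 301218750 / 139442351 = 2.16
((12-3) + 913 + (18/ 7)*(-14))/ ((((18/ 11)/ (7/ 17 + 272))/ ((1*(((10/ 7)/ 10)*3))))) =63212.50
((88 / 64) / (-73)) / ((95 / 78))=-429 / 27740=-0.02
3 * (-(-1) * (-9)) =-27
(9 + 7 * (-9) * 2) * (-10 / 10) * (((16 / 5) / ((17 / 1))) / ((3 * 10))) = 312 / 425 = 0.73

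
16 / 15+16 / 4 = 76 / 15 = 5.07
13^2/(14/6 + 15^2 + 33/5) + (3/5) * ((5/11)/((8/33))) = 51861/28072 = 1.85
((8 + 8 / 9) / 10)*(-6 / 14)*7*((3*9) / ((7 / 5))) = -360 / 7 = -51.43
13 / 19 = 0.68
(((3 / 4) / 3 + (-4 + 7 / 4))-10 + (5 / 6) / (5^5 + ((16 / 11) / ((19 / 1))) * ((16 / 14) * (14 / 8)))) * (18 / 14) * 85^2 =-2855165725 / 25614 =-111468.95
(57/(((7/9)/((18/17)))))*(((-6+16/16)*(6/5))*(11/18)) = -33858/119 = -284.52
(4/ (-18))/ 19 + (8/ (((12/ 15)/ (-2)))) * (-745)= 2547898/ 171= 14899.99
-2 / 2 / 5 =-1 / 5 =-0.20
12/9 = 1.33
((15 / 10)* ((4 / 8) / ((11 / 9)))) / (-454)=-27 / 19976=-0.00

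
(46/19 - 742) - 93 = -15819/19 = -832.58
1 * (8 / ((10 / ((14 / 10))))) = 28 / 25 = 1.12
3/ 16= 0.19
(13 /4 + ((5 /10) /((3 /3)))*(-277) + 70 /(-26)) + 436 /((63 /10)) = -225179 /3276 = -68.74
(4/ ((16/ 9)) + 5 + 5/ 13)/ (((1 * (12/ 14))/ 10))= 13895/ 156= 89.07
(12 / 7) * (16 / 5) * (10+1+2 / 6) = 2176 / 35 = 62.17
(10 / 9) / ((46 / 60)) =100 / 69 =1.45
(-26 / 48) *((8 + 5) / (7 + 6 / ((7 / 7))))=-0.54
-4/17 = -0.24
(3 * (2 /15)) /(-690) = -1 /1725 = -0.00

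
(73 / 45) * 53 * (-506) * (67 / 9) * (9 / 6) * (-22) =1442835218 / 135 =10687668.28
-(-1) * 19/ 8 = 19/ 8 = 2.38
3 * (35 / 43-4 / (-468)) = 4138 / 1677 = 2.47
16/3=5.33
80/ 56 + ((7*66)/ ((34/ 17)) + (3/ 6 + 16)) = 248.93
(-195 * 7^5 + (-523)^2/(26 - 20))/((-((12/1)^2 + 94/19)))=368422559/16980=21697.44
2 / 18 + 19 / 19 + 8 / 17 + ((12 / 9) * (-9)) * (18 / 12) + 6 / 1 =-1594 / 153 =-10.42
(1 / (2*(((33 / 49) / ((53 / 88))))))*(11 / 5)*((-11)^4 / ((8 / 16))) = 28805.06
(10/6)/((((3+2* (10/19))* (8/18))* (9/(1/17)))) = 95/15708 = 0.01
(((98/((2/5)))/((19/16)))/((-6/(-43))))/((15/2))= 33712/171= 197.15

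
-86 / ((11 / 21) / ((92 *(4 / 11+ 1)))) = -2492280 / 121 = -20597.36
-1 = -1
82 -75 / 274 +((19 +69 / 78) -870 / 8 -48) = -392811 / 7124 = -55.14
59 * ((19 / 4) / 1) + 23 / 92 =561 / 2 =280.50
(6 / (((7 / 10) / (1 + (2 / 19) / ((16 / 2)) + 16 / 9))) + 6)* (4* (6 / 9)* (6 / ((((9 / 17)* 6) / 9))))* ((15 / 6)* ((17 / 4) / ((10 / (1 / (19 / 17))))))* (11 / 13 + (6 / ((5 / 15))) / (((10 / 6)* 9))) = 58656307 / 22230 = 2638.61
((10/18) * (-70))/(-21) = 50/27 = 1.85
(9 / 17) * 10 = 5.29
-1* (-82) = 82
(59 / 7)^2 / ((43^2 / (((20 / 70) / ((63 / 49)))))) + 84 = 68501318 / 815409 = 84.01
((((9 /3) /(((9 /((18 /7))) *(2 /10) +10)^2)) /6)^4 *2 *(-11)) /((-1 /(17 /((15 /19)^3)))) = 128263300000 /463910268554618427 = 0.00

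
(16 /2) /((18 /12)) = 16 /3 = 5.33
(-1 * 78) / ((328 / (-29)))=1131 / 164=6.90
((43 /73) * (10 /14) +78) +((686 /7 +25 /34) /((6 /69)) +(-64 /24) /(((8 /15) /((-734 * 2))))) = 297230105 /34748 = 8553.88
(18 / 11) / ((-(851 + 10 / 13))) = -78 / 40601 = -0.00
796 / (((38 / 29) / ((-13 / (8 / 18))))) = -675207 / 38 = -17768.61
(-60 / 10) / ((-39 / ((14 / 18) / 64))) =7 / 3744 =0.00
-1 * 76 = -76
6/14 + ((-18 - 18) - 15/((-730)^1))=-36333/1022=-35.55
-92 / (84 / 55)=-60.24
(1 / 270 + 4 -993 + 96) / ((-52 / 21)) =1687763 / 4680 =360.63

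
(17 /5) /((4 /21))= 357 /20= 17.85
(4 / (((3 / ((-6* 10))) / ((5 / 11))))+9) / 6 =-301 / 66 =-4.56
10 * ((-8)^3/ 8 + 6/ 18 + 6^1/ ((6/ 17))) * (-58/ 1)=81200/ 3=27066.67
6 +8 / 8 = 7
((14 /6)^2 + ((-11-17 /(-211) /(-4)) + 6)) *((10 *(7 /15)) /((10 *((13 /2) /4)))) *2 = 90244 /370305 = 0.24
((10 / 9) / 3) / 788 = 5 / 10638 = 0.00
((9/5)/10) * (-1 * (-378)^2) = -25719.12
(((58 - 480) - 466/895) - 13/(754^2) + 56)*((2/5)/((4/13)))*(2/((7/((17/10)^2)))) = -4145898990383/10537730000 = -393.43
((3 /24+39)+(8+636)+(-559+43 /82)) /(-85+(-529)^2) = 40885 /91759968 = 0.00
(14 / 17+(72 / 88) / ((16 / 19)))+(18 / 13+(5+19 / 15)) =9.45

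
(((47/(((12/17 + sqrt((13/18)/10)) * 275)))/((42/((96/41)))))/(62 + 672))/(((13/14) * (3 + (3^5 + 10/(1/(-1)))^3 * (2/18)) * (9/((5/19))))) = 0.00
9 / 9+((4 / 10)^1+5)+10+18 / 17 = 1484 / 85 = 17.46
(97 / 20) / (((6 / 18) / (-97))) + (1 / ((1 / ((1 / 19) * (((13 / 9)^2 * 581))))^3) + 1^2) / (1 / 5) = 1297095.75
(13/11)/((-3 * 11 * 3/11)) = -13/99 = -0.13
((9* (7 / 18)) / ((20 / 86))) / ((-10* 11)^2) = 301 / 242000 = 0.00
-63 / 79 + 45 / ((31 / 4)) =12267 / 2449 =5.01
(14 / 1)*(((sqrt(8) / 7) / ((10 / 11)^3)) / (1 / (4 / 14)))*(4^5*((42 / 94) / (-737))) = -371712*sqrt(2) / 393625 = -1.34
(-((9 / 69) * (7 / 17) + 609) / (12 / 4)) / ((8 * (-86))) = 19845 / 67252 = 0.30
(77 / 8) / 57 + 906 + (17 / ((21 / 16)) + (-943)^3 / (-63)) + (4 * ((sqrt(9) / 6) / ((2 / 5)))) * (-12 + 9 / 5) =127469707793 / 9576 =13311372.99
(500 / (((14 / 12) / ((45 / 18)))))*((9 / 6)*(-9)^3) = -8201250 / 7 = -1171607.14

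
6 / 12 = 1 / 2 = 0.50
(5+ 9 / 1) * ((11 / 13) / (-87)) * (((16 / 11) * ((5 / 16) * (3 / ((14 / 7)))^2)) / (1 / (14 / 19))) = -735 / 7163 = -0.10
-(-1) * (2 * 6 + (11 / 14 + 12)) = 347 / 14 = 24.79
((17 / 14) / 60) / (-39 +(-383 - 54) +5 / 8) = -17 / 399315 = -0.00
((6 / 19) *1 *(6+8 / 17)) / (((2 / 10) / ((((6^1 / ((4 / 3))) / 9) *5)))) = 8250 / 323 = 25.54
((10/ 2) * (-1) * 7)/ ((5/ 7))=-49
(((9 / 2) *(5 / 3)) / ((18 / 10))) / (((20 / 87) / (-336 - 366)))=-12723.75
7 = 7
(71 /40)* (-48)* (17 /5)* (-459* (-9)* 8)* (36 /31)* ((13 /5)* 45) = -1008073190592 /775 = -1300739600.76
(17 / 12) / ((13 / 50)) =425 / 78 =5.45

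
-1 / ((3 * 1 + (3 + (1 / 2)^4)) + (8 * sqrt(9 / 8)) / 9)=-13968 / 82633 + 1536 * sqrt(2) / 82633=-0.14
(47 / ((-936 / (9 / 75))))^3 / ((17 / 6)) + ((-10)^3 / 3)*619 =-277428372000103823 / 1344564000000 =-206333.33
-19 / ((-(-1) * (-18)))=19 / 18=1.06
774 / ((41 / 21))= 16254 / 41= 396.44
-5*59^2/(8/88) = -191455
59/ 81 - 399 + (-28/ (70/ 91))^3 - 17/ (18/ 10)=-492442133/ 10125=-48636.26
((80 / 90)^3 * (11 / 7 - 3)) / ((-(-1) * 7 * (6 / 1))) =-2560 / 107163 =-0.02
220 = 220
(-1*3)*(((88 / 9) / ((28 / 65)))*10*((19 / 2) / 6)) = -67925 / 63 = -1078.17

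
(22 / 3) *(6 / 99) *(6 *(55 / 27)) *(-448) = -197120 / 81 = -2433.58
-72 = -72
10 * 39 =390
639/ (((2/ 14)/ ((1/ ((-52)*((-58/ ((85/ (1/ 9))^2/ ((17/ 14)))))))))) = 1077881175/ 1508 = 714775.31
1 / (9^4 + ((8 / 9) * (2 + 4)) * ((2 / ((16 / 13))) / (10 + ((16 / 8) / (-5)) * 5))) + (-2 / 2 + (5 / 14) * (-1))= -1495987 / 1102430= -1.36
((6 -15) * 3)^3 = -19683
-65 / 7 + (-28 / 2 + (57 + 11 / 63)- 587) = -4978 / 9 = -553.11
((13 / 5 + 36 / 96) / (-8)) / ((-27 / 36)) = 119 / 240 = 0.50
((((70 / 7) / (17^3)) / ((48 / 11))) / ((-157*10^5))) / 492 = -0.00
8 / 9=0.89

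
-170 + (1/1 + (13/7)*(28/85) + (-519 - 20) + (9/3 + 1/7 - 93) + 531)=-158416/595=-266.25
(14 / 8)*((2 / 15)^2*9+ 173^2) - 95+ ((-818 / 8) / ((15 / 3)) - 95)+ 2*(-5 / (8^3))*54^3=39272089 / 800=49090.11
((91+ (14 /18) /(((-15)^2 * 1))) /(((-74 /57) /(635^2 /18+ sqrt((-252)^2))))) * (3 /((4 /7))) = -4997010338033 /599400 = -8336687.25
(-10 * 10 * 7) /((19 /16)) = -11200 /19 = -589.47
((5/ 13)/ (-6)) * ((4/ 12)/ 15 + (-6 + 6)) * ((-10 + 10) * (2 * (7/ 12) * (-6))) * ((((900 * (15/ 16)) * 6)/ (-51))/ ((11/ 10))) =0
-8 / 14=-4 / 7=-0.57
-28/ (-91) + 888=11548/ 13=888.31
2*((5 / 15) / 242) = 1 / 363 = 0.00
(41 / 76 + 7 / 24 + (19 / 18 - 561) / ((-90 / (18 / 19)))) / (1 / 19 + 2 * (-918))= -46001 / 12557880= -0.00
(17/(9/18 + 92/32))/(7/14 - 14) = -272/729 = -0.37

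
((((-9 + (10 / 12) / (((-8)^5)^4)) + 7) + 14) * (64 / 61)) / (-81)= -83010348331692982277 / 534054858212102897664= -0.16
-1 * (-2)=2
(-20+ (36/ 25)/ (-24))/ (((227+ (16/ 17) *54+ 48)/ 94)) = -5.79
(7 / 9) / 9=7 / 81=0.09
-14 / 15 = -0.93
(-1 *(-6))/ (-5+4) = -6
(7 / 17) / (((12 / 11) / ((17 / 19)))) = 77 / 228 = 0.34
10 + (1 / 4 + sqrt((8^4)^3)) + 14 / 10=5243113 / 20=262155.65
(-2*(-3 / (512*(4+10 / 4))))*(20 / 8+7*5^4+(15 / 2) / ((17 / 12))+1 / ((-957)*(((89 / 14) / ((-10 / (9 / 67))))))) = 114228810275 / 14456242944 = 7.90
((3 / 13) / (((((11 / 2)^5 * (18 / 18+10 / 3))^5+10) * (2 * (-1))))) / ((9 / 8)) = -10871635968 / 522970561599004854506064616505939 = -0.00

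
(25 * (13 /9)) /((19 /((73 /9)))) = 23725 /1539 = 15.42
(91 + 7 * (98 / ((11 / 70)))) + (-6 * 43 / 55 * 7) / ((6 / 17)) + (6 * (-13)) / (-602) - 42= 71543223 / 16555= 4321.55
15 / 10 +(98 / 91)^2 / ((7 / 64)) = 4091 / 338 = 12.10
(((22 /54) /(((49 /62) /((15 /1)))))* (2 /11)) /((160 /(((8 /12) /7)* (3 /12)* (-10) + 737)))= 59954 /9261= 6.47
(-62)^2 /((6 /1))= 1922 /3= 640.67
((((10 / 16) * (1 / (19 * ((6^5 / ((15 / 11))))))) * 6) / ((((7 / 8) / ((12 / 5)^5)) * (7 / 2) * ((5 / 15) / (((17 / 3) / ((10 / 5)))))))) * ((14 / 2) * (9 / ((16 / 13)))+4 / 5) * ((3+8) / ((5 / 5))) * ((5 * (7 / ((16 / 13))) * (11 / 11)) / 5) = 8272251 / 332500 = 24.88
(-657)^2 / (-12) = -143883 / 4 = -35970.75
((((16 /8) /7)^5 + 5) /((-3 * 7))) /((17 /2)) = -168134 /6000099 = -0.03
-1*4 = -4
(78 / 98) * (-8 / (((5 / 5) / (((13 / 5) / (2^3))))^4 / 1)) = -1113879 / 15680000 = -0.07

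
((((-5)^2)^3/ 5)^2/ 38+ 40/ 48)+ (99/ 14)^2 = 2871661717/ 11172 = 257040.97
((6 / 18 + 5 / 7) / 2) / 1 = 11 / 21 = 0.52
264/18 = 44/3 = 14.67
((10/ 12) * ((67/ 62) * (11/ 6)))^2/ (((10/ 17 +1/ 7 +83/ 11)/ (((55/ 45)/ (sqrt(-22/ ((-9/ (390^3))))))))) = 711008221 * sqrt(2145)/ 985116678354432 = 0.00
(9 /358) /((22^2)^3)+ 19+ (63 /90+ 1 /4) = 4048853061837 /202950028160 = 19.95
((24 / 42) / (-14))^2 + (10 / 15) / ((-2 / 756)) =-252.00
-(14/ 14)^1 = -1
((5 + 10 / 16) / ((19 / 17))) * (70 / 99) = 2975 / 836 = 3.56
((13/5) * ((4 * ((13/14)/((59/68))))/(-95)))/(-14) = 11492/1373225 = 0.01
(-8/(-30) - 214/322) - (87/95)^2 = -5390432/4359075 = -1.24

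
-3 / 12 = -1 / 4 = -0.25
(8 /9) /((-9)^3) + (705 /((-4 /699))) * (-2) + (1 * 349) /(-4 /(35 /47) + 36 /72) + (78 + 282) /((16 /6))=1102814241649 /4474602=246460.86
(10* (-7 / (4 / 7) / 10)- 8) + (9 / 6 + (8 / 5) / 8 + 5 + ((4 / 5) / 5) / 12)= -4061 / 300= -13.54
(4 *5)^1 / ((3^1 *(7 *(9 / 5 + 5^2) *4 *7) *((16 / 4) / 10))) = 125 / 39396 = 0.00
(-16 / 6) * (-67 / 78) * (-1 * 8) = -2144 / 117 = -18.32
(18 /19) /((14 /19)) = 9 /7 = 1.29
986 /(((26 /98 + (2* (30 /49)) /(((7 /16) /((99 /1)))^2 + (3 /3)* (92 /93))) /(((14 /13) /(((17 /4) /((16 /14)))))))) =1999362343552 /10524690241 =189.97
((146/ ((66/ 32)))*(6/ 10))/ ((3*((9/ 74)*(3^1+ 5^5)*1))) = 21608/ 580635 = 0.04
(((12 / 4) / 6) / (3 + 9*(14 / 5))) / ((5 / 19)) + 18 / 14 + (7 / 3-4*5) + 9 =-14437 / 1974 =-7.31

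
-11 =-11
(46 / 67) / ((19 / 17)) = 782 / 1273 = 0.61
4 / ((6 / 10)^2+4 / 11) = 1100 / 199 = 5.53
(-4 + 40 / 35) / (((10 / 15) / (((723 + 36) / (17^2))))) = -22770 / 2023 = -11.26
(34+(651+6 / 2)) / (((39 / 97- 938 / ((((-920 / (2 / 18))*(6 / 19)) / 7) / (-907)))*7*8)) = -207215280 / 38408281261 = -0.01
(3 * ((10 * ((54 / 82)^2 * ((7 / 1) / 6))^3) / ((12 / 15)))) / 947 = 369125632575 / 71973579459632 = 0.01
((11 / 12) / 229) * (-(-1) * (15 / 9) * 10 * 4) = 550 / 2061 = 0.27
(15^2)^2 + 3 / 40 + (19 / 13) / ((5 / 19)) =50630.63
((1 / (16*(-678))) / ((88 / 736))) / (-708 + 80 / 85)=391 / 358580640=0.00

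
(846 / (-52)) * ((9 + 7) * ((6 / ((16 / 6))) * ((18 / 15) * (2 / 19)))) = -91368 / 1235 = -73.98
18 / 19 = 0.95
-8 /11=-0.73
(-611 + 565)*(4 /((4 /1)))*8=-368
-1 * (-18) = 18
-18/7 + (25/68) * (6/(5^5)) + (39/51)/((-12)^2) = -5495113/2142000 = -2.57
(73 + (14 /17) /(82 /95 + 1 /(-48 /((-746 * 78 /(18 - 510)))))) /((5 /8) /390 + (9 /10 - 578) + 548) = -1150617932880 /461900923741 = -2.49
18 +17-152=-117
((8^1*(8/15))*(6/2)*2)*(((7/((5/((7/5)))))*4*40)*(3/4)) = 150528/25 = 6021.12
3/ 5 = 0.60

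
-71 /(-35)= 71 /35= 2.03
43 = 43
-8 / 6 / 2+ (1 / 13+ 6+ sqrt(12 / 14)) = sqrt(42) / 7+ 211 / 39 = 6.34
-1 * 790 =-790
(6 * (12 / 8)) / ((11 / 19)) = 171 / 11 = 15.55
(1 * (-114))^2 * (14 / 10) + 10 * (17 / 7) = 637654 / 35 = 18218.69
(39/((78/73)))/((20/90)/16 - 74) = -2628/5327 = -0.49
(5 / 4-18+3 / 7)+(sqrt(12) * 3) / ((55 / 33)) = -457 / 28+18 * sqrt(3) / 5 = -10.09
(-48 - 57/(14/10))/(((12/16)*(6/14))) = -276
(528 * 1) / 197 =528 / 197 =2.68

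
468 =468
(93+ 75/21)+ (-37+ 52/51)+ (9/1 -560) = -175076/357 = -490.41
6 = 6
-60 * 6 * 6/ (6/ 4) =-1440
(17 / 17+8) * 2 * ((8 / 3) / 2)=24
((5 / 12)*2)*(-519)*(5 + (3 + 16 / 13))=-51900 / 13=-3992.31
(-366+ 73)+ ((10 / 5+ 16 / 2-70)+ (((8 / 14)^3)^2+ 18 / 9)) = -41290703 / 117649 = -350.97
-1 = -1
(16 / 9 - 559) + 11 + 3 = -4889 / 9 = -543.22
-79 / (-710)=79 / 710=0.11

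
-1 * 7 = -7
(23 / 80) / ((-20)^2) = 0.00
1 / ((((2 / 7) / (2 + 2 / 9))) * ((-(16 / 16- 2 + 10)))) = -70 / 81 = -0.86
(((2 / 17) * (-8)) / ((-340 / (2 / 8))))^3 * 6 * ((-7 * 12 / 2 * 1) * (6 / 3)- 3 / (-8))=-2007 / 12068784500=-0.00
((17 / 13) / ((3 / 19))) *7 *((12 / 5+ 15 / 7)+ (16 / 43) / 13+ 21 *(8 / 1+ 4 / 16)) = 4494967807 / 436020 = 10309.09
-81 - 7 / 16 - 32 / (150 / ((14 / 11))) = -1078559 / 13200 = -81.71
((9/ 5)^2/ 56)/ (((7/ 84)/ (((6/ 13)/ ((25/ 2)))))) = 1458/ 56875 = 0.03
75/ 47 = 1.60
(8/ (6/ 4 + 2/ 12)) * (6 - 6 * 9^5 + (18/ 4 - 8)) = -8502996/ 5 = -1700599.20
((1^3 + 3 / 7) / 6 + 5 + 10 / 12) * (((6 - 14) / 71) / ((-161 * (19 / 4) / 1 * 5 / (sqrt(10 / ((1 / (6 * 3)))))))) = 0.00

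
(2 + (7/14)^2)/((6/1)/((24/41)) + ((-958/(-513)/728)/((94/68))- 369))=-0.01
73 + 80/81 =5993/81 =73.99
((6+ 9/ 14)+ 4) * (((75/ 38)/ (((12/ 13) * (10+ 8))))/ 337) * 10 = 242125/ 6454224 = 0.04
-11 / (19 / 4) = -44 / 19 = -2.32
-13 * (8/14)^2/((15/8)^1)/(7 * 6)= -832/15435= -0.05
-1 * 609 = -609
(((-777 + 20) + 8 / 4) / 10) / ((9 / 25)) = -3775 / 18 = -209.72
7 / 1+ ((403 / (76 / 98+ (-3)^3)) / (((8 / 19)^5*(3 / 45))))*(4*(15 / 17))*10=-11001368296457 / 17895424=-614758.74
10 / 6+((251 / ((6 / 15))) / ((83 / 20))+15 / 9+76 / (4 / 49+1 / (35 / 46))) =156110 / 747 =208.98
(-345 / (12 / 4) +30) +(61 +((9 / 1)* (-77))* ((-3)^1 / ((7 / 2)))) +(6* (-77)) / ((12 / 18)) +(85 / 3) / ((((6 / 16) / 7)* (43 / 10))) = -1 / 387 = -0.00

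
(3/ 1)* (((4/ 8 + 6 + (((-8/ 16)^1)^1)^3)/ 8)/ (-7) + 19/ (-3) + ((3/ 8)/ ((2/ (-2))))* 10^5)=-50408665/ 448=-112519.34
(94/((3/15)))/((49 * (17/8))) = 3760/833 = 4.51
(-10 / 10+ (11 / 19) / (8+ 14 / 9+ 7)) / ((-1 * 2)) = 1366 / 2831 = 0.48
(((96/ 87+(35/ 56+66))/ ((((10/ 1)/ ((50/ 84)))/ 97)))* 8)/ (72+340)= 7620805/ 1003632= 7.59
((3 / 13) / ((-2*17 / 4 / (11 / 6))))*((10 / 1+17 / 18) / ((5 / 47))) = -5.12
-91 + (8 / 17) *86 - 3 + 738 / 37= -21124 / 629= -33.58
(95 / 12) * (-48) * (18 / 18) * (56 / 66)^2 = -297920 / 1089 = -273.57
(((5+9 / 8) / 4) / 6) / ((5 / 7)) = 343 / 960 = 0.36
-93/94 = -0.99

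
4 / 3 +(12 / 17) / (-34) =1138 / 867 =1.31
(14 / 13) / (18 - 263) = -0.00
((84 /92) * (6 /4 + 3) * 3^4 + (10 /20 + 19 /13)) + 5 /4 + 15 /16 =336.95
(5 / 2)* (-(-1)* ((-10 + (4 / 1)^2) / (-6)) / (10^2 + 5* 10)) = -0.02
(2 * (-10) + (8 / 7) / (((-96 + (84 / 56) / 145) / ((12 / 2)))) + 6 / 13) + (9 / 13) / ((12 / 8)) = -16168664 / 844389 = -19.15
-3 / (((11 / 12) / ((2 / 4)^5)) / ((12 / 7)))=-27 / 154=-0.18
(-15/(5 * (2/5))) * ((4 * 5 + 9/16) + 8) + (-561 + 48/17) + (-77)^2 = 2805193/544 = 5156.60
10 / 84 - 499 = -498.88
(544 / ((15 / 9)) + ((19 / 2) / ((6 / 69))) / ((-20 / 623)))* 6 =-738417 / 40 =-18460.42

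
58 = 58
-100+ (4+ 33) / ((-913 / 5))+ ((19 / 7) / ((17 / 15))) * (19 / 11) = -10437270 / 108647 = -96.07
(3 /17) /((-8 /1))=-3 /136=-0.02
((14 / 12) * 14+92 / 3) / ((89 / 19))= 893 / 89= 10.03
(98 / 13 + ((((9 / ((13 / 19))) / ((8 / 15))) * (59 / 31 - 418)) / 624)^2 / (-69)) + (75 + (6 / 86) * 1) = 78.69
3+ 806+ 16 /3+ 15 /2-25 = 4781 /6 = 796.83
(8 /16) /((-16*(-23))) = 1 /736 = 0.00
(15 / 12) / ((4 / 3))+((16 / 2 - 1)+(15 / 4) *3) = 19.19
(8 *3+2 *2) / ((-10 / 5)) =-14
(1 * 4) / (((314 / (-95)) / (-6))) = 1140 / 157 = 7.26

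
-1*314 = -314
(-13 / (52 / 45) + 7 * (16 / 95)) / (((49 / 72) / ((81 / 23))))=-5579766 / 107065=-52.12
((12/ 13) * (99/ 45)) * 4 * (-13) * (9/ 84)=-11.31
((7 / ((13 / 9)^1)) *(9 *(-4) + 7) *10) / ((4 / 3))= -27405 / 26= -1054.04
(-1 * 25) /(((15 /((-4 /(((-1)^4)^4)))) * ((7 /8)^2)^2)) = 11.37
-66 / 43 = -1.53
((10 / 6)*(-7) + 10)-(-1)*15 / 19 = -50 / 57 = -0.88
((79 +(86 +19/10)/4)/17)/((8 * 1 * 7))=577/5440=0.11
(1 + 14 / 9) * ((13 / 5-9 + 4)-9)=-437 / 15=-29.13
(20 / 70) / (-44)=-1 / 154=-0.01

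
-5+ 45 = 40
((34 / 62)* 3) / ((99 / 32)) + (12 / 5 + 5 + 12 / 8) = 96487 / 10230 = 9.43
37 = 37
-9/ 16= -0.56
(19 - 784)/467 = -765/467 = -1.64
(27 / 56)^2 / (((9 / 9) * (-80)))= -729 / 250880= -0.00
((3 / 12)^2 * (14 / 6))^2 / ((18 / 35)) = 1715 / 41472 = 0.04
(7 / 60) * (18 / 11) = 21 / 110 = 0.19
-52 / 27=-1.93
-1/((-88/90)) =45/44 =1.02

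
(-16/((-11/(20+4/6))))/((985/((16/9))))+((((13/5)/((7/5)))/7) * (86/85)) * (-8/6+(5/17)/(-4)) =-76554229/236727414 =-0.32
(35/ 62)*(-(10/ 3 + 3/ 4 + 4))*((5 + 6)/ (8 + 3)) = -3395/ 744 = -4.56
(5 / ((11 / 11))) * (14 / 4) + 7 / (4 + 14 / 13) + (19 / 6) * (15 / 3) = 2291 / 66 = 34.71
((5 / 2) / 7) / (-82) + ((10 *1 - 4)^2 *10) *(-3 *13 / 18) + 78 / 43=-38414591 / 49364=-778.19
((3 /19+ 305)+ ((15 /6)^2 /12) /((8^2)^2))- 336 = -115211813 /3735552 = -30.84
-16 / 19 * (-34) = 544 / 19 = 28.63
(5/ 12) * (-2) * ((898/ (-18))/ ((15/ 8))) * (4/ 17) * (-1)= -7184/ 1377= -5.22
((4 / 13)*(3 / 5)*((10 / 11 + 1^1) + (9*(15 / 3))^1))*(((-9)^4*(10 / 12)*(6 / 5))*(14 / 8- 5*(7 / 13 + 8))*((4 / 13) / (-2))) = 43246070424 / 120835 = 357893.58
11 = 11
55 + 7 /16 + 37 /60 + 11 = 67.05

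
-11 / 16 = -0.69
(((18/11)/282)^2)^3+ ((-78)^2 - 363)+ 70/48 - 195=2533261237048766322467/458304899699005656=5527.46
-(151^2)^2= -519885601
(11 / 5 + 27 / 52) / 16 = 707 / 4160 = 0.17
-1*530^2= -280900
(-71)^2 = 5041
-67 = -67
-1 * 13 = -13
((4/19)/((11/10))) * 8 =320/209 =1.53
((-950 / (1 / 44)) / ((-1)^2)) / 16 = -5225 / 2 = -2612.50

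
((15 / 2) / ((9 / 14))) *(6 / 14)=5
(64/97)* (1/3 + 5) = 1024/291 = 3.52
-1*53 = -53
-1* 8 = -8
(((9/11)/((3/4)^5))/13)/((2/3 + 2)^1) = 128/1287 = 0.10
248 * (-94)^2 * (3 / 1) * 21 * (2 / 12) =23008944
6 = 6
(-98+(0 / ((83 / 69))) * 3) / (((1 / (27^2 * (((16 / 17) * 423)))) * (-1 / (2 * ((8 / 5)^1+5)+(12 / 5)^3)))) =1633328722368 / 2125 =768625281.11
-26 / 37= -0.70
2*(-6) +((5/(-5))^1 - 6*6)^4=1874149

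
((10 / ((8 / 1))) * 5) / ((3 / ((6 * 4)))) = 50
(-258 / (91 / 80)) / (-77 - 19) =215 / 91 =2.36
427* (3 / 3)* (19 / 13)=624.08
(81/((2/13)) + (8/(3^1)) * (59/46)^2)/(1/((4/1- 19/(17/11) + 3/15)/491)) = -8.75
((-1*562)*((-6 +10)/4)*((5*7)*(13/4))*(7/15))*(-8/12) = 178997/9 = 19888.56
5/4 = 1.25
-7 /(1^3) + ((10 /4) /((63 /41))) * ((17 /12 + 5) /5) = -1061 /216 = -4.91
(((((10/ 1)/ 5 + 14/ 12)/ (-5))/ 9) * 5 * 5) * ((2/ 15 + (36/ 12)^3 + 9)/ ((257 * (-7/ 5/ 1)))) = 25745/ 145719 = 0.18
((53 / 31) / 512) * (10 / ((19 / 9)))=0.02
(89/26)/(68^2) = 89/120224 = 0.00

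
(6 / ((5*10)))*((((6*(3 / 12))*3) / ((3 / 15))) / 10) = 27 / 100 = 0.27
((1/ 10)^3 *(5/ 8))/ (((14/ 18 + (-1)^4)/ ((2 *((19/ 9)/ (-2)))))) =-19/ 25600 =-0.00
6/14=3/7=0.43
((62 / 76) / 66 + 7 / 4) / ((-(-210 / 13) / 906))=433823 / 4389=98.84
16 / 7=2.29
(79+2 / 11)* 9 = 7839 / 11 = 712.64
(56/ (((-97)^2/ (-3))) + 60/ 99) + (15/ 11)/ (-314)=56924299/ 97496058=0.58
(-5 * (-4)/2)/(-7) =-10/7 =-1.43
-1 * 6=-6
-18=-18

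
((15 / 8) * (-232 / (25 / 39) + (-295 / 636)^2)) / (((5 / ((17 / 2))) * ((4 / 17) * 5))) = -1057076508887 / 1078656000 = -979.99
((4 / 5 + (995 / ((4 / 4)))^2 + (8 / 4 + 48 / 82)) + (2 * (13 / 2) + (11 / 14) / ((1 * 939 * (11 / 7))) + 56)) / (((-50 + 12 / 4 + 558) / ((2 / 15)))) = 381177592597 / 1475474175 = 258.34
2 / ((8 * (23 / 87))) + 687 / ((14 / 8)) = 253425 / 644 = 393.52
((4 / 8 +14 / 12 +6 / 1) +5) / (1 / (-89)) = -3382 / 3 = -1127.33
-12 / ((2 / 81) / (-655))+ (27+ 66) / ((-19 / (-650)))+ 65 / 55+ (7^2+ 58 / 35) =2352236402 / 7315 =321563.42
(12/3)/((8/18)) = 9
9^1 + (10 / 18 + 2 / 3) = 92 / 9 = 10.22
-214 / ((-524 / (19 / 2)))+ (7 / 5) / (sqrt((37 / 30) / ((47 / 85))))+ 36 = 7 * sqrt(177378) / 3145+ 20897 / 524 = 40.82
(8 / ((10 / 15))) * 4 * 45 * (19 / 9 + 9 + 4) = 32640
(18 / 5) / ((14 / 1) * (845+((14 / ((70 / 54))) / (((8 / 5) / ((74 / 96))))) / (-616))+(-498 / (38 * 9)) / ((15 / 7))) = 8667648 / 28480933589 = 0.00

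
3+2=5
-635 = -635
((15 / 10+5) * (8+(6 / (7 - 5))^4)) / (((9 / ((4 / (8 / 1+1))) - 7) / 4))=9256 / 53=174.64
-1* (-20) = 20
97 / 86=1.13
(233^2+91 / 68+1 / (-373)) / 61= 890.01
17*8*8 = 1088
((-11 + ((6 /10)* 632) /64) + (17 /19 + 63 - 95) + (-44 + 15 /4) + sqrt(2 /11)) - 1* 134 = -159927 /760 + sqrt(22) /11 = -210.00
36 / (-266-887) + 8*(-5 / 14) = -23312 / 8071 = -2.89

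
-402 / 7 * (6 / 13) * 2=-53.01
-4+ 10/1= 6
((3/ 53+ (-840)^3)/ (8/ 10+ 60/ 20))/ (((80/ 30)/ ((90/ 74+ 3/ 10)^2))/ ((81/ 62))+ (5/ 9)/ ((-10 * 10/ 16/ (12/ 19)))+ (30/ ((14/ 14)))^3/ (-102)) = 60060055962422609775/ 101608095264548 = 591095.19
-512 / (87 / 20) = -10240 / 87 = -117.70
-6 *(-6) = 36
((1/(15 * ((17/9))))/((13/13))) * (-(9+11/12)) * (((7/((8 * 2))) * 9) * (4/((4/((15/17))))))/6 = -441/2176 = -0.20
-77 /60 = -1.28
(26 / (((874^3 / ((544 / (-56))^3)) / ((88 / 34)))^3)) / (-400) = 1710704051843072 / 586347802069906001442012283048475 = 0.00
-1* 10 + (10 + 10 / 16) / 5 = -63 / 8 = -7.88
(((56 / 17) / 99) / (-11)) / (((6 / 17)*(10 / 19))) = -266 / 16335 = -0.02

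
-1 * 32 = -32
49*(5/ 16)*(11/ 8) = 21.05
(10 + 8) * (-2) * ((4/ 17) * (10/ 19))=-4.46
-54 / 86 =-27 / 43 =-0.63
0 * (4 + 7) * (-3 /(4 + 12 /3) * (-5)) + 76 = 76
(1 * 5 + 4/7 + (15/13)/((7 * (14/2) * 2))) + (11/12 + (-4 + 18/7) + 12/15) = 224401/38220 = 5.87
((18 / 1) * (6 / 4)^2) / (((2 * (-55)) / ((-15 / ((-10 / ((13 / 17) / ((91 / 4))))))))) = -243 / 13090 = -0.02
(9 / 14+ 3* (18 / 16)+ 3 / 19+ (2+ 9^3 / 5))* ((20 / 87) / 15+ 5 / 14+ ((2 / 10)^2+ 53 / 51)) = 1822701538823 / 8261694000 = 220.62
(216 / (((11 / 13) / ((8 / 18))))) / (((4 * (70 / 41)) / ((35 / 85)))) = 6396 / 935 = 6.84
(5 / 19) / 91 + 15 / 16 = 26015 / 27664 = 0.94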